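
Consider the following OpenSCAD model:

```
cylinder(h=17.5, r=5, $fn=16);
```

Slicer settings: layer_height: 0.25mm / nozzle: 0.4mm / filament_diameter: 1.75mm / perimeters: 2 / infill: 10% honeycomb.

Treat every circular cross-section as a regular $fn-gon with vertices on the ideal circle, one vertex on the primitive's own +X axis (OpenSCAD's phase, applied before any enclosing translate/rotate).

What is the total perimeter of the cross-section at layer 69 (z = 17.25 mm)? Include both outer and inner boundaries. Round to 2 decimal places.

31.21 mm

At z = 17.25 mm: the r=5 cylinder gives a regular 16-gon of circumradius 5 (constant along its height) (perimeter = 2·16·5.000·sin(180°/16) = 31.21 mm). Overall, the cross-section is a single solid region. Total boundary length (outer) = 31.21 mm.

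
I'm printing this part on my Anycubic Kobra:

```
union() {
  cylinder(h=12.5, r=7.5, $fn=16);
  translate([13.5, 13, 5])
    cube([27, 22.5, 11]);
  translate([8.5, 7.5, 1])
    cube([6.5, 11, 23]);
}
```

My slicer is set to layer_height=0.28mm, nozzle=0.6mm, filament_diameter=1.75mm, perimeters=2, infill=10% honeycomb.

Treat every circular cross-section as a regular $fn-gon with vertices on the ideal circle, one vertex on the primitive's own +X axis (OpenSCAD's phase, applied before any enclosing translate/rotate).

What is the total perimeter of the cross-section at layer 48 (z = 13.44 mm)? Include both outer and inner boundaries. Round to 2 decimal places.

120.00 mm

At z = 13.44 mm: the cylinder is absent (z outside [0, 12.5]); the 27×22.5 cube at (13.5, 13) contributes its full rectangle (perimeter 99.00 mm); the 6.5×11 cube at (8.5, 7.5) contributes its full rectangle (perimeter 35.00 mm); Merging all regions: the regions partially overlap (shared area 8.25 mm²), so the edge portions inside another operand are dropped and the merged outline is re-measured after clipping — boundary = 120.00 mm. Overall, the cross-section is a single solid region. Total boundary length (outer) = 120.00 mm.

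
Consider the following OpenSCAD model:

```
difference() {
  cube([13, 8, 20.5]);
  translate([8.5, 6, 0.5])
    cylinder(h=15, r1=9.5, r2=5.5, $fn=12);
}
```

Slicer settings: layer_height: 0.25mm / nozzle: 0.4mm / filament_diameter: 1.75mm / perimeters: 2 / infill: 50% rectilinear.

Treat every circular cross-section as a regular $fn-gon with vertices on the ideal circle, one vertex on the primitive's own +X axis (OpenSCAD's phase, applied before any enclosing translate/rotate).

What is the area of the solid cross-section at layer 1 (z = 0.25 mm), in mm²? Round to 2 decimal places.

104.00 mm²

At z = 0.25 mm: the cube (footprint 13×8) is included at this height (area 104.00 mm²); the cone at (8.5, 6) does not reach this height (z outside [0.5, 15.5]); Taking the first minus the rest: none of the subtracted shapes is present at this height, so the 13×8 cube is unchanged — area = 104.00 mm². Overall, the cross-section is a single solid region. Net area = 104.00 mm².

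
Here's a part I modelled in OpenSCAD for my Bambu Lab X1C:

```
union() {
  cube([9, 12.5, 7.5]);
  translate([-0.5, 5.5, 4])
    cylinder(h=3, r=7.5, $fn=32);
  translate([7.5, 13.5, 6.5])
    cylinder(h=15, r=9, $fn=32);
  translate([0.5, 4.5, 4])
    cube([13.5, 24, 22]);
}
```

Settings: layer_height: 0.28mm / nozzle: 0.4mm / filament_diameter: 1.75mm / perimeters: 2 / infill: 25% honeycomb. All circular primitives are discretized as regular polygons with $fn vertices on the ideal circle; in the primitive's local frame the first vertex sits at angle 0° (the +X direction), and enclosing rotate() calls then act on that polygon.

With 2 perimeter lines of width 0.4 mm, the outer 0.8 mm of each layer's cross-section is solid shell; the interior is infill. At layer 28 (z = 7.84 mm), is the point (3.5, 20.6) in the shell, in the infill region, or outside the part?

infill

At z = 7.84 mm: the cube does not reach this height (z outside [0, 7.5]); the cylinder at (-0.5, 5.5) is not intersected at this z (z outside [4, 7]); the r=9 cylinder at (7.5, 13.5) gives a regular 32-gon of circumradius 9 (constant along its height); the cube at (0.5, 4.5) (footprint 13.5×24) is included at this height; Taking the union: the regions partially overlap (shared area 216.73 mm²), so overlapping operands fuse into one piece — 1 connected region. Overall, the cross-section is a single solid region. The nearest boundary edge runs (0.50, 19.09)→(0.50, 28.50); distance from the point to it = 3.00 mm. The point is inside the cross-section and 3.00 mm from the nearest boundary — more than the 0.8 mm shell width (2 × 0.4), so it's in the infill interior.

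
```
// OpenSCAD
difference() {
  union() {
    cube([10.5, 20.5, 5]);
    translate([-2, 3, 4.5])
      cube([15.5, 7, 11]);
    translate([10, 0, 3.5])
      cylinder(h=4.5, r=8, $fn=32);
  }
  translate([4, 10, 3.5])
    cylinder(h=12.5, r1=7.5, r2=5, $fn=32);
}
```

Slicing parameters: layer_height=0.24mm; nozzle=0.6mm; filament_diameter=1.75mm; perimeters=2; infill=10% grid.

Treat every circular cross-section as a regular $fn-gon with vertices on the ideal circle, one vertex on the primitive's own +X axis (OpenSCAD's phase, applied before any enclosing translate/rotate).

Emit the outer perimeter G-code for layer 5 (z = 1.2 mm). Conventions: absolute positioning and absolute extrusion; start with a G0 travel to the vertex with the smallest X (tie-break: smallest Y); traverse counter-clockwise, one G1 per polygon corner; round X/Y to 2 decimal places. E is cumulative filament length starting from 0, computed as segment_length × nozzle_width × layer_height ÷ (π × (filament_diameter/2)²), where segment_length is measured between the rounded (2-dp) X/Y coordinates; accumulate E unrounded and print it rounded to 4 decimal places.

G0 X0.00 Y0.00 Z1.20
G1 X10.50 Y0.00 E0.6286
G1 X10.50 Y20.50 E1.8559
G1 X0.00 Y20.50 E2.4845
G1 X0.00 Y0.00 E3.7118

At z = 1.2 mm: the cube is present — its section is the full 10.5×20.5 rectangle; the cube at (-2, 3) is not intersected at this z (z outside [4.5, 15.5]); the cylinder at (10, 0) does not reach this height (z outside [3.5, 8]); Combining (union): only the 10.5×20.5 cube is present, so the union is just that shape — 1 connected region; the cone at (4, 10) is not intersected at this z (z outside [3.5, 16]); After the difference (first − rest): none of the subtracted shapes is present at this height, so the result so far is unchanged — 1 connected region. The outline is a single polygon with 4 vertices. Extrusion per mm of travel: 0.6 × 0.24 / (π × 0.875²) = 0.059868. Accumulating E over each segment gives final E = 3.7118.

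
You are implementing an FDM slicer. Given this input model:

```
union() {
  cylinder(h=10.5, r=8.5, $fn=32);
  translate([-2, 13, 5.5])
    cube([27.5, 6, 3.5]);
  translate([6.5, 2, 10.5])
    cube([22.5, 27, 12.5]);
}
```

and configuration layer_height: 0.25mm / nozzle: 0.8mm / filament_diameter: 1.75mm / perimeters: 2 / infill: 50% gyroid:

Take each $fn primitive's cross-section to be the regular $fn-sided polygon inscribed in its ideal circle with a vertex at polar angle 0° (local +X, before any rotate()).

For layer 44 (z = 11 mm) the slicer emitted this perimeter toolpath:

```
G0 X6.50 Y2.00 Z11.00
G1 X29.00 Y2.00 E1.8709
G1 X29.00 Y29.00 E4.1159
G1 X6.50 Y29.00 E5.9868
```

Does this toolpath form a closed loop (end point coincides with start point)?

Start point (G0): (6.50, 2.00). End point (last G1): the path does not return to the start — open.

no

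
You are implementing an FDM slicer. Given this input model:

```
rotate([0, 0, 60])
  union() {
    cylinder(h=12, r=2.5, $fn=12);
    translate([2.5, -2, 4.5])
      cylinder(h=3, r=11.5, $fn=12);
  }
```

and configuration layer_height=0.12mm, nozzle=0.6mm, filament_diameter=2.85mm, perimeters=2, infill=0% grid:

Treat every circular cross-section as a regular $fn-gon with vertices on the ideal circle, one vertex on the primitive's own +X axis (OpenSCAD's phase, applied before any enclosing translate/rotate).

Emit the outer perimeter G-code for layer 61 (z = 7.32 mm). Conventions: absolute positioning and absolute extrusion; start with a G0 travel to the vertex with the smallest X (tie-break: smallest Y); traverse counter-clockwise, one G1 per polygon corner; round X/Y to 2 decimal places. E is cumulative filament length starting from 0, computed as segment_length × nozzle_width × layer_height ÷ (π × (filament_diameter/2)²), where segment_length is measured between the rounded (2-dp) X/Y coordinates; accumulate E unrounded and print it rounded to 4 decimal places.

At z = 7.32 mm: the cylinder: section is a regular 12-gon, circumradius r=2.5; the r=11.5 cylinder at (2.5, -2) gives a regular 12-gon of circumradius 11.5 (constant along its height); Merging all regions: the r=2.5 cylinder lies entirely inside the r=11.5 cylinder at (2.5, -2), so the union is just the r=11.5 cylinder at (2.5, -2) — 1 connected region; (rotated 60° about Z; rotation is an isometry so areas/perimeters/island counts are preserved). The outline is a single polygon with 12 vertices. Extrusion per mm of travel: 0.6 × 0.12 / (π × 1.425²) = 0.011286. Accumulating E over each segment gives final E = 0.8062.

G0 X-8.52 Y1.17 Z7.32
G1 X-6.98 Y-4.58 E0.0672
G1 X-2.77 Y-8.79 E0.1344
G1 X2.98 Y-10.33 E0.2016
G1 X8.73 Y-8.79 E0.2687
G1 X12.94 Y-4.58 E0.3359
G1 X14.48 Y1.17 E0.4031
G1 X12.94 Y6.92 E0.4703
G1 X8.73 Y11.12 E0.5374
G1 X2.98 Y12.67 E0.6046
G1 X-2.77 Y11.12 E0.6719
G1 X-6.98 Y6.92 E0.7390
G1 X-8.52 Y1.17 E0.8062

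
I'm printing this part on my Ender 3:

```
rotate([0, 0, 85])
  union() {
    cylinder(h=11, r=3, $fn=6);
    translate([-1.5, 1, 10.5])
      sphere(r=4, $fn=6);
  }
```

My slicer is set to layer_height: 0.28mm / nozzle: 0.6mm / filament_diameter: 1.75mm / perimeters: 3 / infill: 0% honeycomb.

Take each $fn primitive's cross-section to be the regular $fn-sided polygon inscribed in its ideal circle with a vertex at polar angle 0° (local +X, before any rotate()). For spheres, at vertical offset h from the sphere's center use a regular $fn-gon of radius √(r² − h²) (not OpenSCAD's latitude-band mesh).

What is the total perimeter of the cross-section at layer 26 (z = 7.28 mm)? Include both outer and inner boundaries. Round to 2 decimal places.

At z = 7.28 mm: the r=3 cylinder gives a regular 6-gon of circumradius 3 (constant along its height) (perimeter = 2·6·3.000·sin(180°/6) = 18.00 mm); the r=4 sphere at (-1.5, 1) contributes a regular 6-gon of circumradius √(4²−3.22²) = 2.373 (perimeter = 2·6·2.373·sin(180°/6) = 14.24 mm); Combining (union): the regions partially overlap (shared area 9.92 mm²), so the edge portions inside another operand are dropped and the merged outline is re-measured after clipping — boundary = 20.27 mm; (rotated 85° about Z; rotation is an isometry so areas/perimeters/island counts are preserved). Overall, the cross-section is a single solid region. Total boundary length (outer) = 20.27 mm.

20.27 mm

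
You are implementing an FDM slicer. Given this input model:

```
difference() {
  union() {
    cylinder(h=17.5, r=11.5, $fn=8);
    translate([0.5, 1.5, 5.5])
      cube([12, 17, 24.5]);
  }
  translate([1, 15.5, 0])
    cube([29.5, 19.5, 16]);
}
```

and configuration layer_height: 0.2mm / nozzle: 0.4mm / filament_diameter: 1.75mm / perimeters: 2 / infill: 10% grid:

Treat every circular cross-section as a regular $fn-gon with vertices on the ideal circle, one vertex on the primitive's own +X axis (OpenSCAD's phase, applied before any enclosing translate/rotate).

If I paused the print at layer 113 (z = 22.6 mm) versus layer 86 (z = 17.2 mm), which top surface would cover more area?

Layer 113 (z = 22.6): the cylinder does not reach this height (z outside [0, 17.5]); the cube at (0.5, 1.5) is present — its section is the full 12×17 rectangle (area 204.00 mm²); Taking the union: only the 12×17 cube at (0.5, 1.5) is present, so the union is just that shape — area = 204.00 mm²; the cube at (1, 15.5) does not reach this height (z outside [0, 16]); Subtracting the remaining from the first: none of the subtracted shapes is present at this height, so that combined region is unchanged — area = 204.00 mm². So its area = 204.00 mm². Layer 86 (z = 17.2): the r=11.5 cylinder gives a regular 8-gon of circumradius 11.5 (constant along its height) (area = (8/2)·11.500²·sin(360°/8) = 374.06 mm²); the cube at (0.5, 1.5) (footprint 12×17) is included at this height (area 204.00 mm²); Taking the union: the regions partially overlap — summed areas 578.06 mm² minus the doubly-counted overlap 71.78 mm² gives 506.28 mm² — area = 506.28 mm²; the cube at (1, 15.5) is absent (z outside [0, 16]); Taking the first minus the rest: none of the subtracted shapes is present at this height, so the result so far is unchanged — area = 506.28 mm². So its area = 506.28 mm². Layer 86 is larger (506.28 vs 204.00 mm²).

layer 86 (z = 17.2 mm)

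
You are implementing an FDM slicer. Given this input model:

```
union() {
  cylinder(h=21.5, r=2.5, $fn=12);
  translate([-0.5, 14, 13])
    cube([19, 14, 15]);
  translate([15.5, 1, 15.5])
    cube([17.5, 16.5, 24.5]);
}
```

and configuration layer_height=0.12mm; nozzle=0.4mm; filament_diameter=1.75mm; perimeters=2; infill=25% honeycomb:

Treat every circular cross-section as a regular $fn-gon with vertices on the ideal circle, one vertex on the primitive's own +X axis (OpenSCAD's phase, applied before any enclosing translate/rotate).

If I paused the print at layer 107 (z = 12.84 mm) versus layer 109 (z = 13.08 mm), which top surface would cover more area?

layer 109 (z = 13.08 mm)

Layer 107 (z = 12.84): the r=2.5 cylinder gives a regular 12-gon of circumradius 2.5 (constant along its height) (area = (12/2)·2.500²·sin(360°/12) = 18.75 mm²); the cube at (-0.5, 14) does not reach this height (z outside [13, 28]); the cube at (15.5, 1) is not intersected at this z (z outside [15.5, 40]); Taking the union: only the r=2.5 cylinder is present, so the union is just that shape — area = 18.75 mm². So its area = 18.75 mm². Layer 109 (z = 13.08): the r=2.5 cylinder gives a regular 12-gon of circumradius 2.5 (constant along its height) (area = (12/2)·2.500²·sin(360°/12) = 18.75 mm²); the cube at (-0.5, 14) is present — its section is the full 19×14 rectangle (area 266.00 mm²); the cube at (15.5, 1) is absent (z outside [15.5, 40]); Taking the union: the 2 present regions are separate (no shared area or edge), so areas and boundary lengths simply add and each stays a separate island — area = 284.75 mm². So its area = 284.75 mm². Layer 109 is larger (284.75 vs 18.75 mm²).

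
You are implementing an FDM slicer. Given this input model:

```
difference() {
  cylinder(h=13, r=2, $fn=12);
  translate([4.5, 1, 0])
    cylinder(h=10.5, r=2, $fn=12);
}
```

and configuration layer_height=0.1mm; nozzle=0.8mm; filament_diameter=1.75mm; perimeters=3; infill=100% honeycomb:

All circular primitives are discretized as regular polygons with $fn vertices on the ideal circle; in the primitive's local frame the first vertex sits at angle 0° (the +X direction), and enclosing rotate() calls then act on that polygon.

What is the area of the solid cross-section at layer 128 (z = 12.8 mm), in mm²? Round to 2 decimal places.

At z = 12.8 mm: the r=2 cylinder gives a regular 12-gon of circumradius 2 (constant along its height) (area = (12/2)·2.000²·sin(360°/12) = 12.00 mm²); the cylinder at (4.5, 1) is absent (z outside [0, 10.5]); Subtracting the remaining from the first: none of the subtracted shapes is present at this height, so the r=2 cylinder is unchanged — area = 12.00 mm². Overall, the cross-section is a single solid region. Net area = 12.00 mm².

12.00 mm²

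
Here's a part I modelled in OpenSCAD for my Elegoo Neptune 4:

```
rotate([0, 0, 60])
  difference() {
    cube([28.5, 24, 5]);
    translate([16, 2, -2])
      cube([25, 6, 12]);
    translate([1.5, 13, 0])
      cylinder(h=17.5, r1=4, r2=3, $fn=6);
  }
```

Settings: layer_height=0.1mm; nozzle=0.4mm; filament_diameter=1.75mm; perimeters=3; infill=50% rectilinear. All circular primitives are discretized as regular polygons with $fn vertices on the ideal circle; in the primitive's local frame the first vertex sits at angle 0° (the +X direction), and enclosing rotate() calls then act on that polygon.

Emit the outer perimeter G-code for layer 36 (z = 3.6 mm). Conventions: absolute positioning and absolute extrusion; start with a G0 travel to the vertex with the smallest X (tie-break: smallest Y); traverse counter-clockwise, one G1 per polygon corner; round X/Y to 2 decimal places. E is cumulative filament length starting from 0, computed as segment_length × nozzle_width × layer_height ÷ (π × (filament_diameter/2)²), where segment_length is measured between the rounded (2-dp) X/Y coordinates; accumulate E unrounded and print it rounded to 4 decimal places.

At z = 3.6 mm: the 28.5×24 cube contributes its full rectangle; the cube at (16, 2) (footprint 25×6) is included at this height; the cone at (1.5, 13): at t=0.206 of its height the radius interpolates to r₁+(r₂−r₁)t = 3.794, giving a regular 6-gon of that circumradius; Subtracting the remaining from the first: starting from the 28.5×24 cube, the 25×6 cube at (16, 2) partially overlaps it — only the 75.00 mm² overlap (of its 150.00 mm²) is removed, clipping the outline; the cone at (1.5, 13) partially overlaps it — only the 28.56 mm² overlap (of its 37.40 mm²) is removed, clipping the outline — 1 connected region; (rotated 60° about Z; rotation is an isometry so areas/perimeters/island counts are preserved). The outline is a single polygon with 13 vertices. Extrusion per mm of travel: 0.4 × 0.1 / (π × 0.875²) = 0.016630. Accumulating E over each segment gives final E = 2.2915.

G0 X-20.78 Y12.00 Z3.60
G1 X-14.10 Y8.14 E0.1283
G1 X-12.41 Y11.08 E0.1847
G1 X-8.61 Y11.08 E0.2479
G1 X-6.71 Y7.80 E0.3109
G1 X-8.41 Y4.86 E0.3674
G1 X0.00 Y0.00 E0.5289
G1 X14.25 Y24.68 E1.0029
G1 X12.52 Y25.68 E1.0361
G1 X6.27 Y14.86 E1.2439
G1 X1.07 Y17.86 E1.3437
G1 X7.32 Y28.68 E1.5515
G1 X-6.53 Y36.68 E1.8175
G1 X-20.78 Y12.00 E2.2915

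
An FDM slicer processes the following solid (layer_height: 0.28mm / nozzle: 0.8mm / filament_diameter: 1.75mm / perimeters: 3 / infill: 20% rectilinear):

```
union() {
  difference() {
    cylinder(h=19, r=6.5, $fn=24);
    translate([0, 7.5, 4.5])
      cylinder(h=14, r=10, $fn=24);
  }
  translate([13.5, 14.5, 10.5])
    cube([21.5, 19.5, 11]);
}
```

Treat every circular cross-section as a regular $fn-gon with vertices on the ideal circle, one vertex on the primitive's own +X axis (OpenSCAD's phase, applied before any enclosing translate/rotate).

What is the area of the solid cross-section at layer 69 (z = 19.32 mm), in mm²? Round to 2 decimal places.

At z = 19.32 mm: the cylinder is absent (z outside [0, 19]); the cylinder at (0, 7.5) is not intersected at this z (z outside [4.5, 18.5]); Subtracting the remaining from the first: the first operand is absent here, so nothing remains; the 21.5×19.5 cube at (13.5, 14.5) contributes its full rectangle (area 419.25 mm²); Merging all regions: only the 21.5×19.5 cube at (13.5, 14.5) is present, so the union is just that shape — area = 419.25 mm². Overall, the cross-section is a single solid region. Net area = 419.25 mm².

419.25 mm²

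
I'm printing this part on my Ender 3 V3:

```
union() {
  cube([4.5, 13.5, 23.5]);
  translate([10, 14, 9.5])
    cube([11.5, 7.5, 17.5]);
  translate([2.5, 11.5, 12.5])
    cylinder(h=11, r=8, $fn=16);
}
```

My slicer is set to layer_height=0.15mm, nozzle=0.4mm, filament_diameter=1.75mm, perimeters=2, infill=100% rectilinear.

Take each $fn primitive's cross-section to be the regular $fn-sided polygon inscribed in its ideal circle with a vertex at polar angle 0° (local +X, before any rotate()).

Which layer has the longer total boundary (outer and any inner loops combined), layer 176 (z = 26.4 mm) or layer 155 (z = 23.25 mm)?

layer 155 (z = 23.25 mm)

Layer 176 (z = 26.4): the cube does not reach this height (z outside [0, 23.5]); the 11.5×7.5 cube at (10, 14) contributes its full rectangle (perimeter 38.00 mm); the cylinder at (2.5, 11.5) does not reach this height (z outside [12.5, 23.5]); Taking the union: only the 11.5×7.5 cube at (10, 14) is present, so the union is just that shape — boundary = 38.00 mm. So its perimeter = 38.00 mm. Layer 155 (z = 23.25): the 4.5×13.5 cube contributes its full rectangle (perimeter 36.00 mm); the cube at (10, 14) is present — its section is the full 11.5×7.5 rectangle (perimeter 38.00 mm); the r=8 cylinder at (2.5, 11.5) contributes a regular 16-gon of circumradius 8 (perimeter = 2·16·8.000·sin(180°/16) = 49.94 mm); Taking the union: the regions partially overlap (shared area 43.98 mm²), so the edge portions inside another operand are dropped and the merged outline is re-measured after clipping — boundary = 95.72 mm. So its perimeter = 95.72 mm. Layer 155 is larger (95.72 vs 38.00 mm).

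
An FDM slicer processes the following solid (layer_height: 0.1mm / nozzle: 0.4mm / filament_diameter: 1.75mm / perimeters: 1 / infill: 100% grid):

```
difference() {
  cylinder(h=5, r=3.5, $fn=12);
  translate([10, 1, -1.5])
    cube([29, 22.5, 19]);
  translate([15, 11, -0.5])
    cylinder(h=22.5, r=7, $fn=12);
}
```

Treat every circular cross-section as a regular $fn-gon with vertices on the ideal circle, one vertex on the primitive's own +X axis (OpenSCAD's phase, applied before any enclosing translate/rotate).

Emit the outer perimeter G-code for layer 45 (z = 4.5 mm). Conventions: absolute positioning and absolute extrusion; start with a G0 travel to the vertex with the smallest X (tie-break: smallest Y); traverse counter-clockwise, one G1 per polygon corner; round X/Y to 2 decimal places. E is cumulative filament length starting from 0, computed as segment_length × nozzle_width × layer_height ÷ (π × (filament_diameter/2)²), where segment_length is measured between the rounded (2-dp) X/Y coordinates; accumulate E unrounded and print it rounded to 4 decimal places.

At z = 4.5 mm: the r=3.5 cylinder contributes a regular 12-gon of circumradius 3.5; the cube at (10, 1) is present — its section is the full 29×22.5 rectangle; the r=7 cylinder at (15, 11) contributes a regular 12-gon of circumradius 7; Taking the first minus the rest: starting from the r=3.5 cylinder, the 29×22.5 cube at (10, 1) misses the remaining region (no effect); the r=7 cylinder at (15, 11) misses the remaining region (no effect) — 1 connected region. The outline is a single polygon with 12 vertices. Extrusion per mm of travel: 0.4 × 0.1 / (π × 0.875²) = 0.016630. Accumulating E over each segment gives final E = 0.3615.

G0 X-3.50 Y0.00 Z4.50
G1 X-3.03 Y-1.75 E0.0301
G1 X-1.75 Y-3.03 E0.0602
G1 X0.00 Y-3.50 E0.0904
G1 X1.75 Y-3.03 E0.1205
G1 X3.03 Y-1.75 E0.1506
G1 X3.50 Y0.00 E0.1807
G1 X3.03 Y1.75 E0.2109
G1 X1.75 Y3.03 E0.2410
G1 X0.00 Y3.50 E0.2711
G1 X-1.75 Y3.03 E0.3012
G1 X-3.03 Y1.75 E0.3314
G1 X-3.50 Y0.00 E0.3615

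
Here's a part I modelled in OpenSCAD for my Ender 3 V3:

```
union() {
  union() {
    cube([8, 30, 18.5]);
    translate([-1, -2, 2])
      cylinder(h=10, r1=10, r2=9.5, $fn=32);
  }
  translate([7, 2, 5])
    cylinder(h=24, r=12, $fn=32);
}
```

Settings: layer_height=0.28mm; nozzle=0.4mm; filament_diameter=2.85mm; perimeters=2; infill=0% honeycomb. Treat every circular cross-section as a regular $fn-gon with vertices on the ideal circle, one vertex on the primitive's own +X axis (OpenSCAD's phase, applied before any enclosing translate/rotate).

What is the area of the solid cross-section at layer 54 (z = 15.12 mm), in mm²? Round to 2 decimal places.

582.86 mm²

At z = 15.12 mm: the 8×30 cube contributes its full rectangle (area 240.00 mm²); the cone at (-1, -2) is not intersected at this z (z outside [2, 12]); Combining (union): only the 8×30 cube is present, so the union is just that shape — area = 240.00 mm²; the r=12 cylinder at (7, 2) gives a regular 32-gon of circumradius 12 (constant along its height) (area = (32/2)·12.000²·sin(360°/32) = 449.49 mm²); Taking the union: the regions partially overlap — summed areas 689.49 mm² minus the doubly-counted overlap 106.63 mm² gives 582.86 mm² — area = 582.86 mm². Overall, the cross-section is a single solid region. Net area = 582.86 mm².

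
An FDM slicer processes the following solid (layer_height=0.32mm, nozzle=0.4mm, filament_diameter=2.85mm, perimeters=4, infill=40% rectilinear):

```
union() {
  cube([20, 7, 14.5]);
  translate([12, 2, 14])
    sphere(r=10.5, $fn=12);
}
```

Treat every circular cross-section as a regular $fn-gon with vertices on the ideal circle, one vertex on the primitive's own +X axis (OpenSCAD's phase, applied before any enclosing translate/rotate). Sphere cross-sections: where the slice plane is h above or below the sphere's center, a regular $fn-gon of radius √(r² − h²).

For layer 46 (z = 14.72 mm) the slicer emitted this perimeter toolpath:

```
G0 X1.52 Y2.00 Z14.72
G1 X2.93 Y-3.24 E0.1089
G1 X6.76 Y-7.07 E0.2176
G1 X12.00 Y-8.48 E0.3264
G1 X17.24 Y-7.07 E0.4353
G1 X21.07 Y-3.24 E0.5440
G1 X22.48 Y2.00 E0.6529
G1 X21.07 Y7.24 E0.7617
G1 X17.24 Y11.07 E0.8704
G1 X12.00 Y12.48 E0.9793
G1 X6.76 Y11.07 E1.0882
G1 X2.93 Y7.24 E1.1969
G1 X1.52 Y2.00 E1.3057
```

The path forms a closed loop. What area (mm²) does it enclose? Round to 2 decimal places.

Apply the shoelace formula to the sequence of (X, Y) vertices; enclosed area = 329.28 mm².

329.28 mm²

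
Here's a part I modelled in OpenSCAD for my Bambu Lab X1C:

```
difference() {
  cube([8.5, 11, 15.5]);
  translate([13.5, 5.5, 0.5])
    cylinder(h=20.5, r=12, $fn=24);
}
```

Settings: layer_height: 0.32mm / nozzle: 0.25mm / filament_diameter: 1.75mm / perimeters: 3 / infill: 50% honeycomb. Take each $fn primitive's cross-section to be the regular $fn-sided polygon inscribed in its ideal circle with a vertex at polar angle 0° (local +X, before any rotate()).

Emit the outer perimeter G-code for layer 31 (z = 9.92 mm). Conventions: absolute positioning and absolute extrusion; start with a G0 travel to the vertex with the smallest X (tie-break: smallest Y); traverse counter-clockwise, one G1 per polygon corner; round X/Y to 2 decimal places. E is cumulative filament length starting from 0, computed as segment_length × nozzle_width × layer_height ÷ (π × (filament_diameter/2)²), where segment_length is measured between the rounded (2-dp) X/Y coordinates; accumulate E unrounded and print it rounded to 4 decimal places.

At z = 9.92 mm: the 8.5×11 cube contributes its full rectangle; the cylinder at (13.5, 5.5): section is a regular 24-gon, circumradius r=12; Subtracting the remaining from the first: starting from the 8.5×11 cube, the r=12 cylinder at (13.5, 5.5) partially overlaps it — only the 71.40 mm² overlap (of its 447.24 mm²) is removed, clipping the outline — 1 connected region. The outline is a single polygon with 7 vertices. Extrusion per mm of travel: 0.25 × 0.32 / (π × 0.875²) = 0.033260. Accumulating E over each segment gives final E = 0.9395.

G0 X0.00 Y0.00 Z9.92
G1 X2.90 Y0.00 E0.0965
G1 X1.91 Y2.39 E0.1825
G1 X1.50 Y5.50 E0.2868
G1 X1.91 Y8.61 E0.3912
G1 X2.90 Y11.00 E0.4772
G1 X0.00 Y11.00 E0.5737
G1 X0.00 Y0.00 E0.9395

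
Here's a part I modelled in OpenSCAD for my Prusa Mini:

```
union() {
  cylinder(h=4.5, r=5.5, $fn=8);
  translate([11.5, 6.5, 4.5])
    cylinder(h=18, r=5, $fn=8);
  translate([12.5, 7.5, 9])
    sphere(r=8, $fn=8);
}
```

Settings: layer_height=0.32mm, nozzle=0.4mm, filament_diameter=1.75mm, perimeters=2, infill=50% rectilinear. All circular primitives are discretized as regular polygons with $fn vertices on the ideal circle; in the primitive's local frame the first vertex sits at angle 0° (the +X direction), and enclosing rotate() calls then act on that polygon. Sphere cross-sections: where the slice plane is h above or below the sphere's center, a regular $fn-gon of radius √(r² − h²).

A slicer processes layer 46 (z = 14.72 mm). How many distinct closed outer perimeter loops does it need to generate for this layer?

At z = 14.72 mm: the cylinder is not intersected at this z (z outside [0, 4.5]); the cylinder at (11.5, 6.5): section is a regular 8-gon, circumradius r=5; the r=8 sphere at (12.5, 7.5) slices to a regular 8-gon of circumradius 5.593 (√(r²−h²) with h=5.72 from center); Taking the union: the regions partially overlap (shared area 64.57 mm²), so overlapping operands fuse into one piece — 1 connected region. The result has 1 disconnected region.

1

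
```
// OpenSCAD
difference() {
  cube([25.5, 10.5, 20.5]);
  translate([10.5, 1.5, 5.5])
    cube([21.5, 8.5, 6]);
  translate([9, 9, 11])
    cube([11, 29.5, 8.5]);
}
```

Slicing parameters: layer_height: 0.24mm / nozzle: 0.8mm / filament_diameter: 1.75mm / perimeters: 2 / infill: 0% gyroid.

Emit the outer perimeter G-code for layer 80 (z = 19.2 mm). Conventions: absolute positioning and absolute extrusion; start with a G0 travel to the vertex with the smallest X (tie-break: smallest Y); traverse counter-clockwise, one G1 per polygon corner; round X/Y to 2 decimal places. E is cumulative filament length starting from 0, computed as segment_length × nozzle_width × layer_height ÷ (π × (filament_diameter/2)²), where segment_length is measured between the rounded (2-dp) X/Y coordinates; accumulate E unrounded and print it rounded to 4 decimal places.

G0 X0.00 Y0.00 Z19.20
G1 X25.50 Y0.00 E2.0355
G1 X25.50 Y10.50 E2.8737
G1 X20.00 Y10.50 E3.3127
G1 X20.00 Y9.00 E3.4324
G1 X9.00 Y9.00 E4.3105
G1 X9.00 Y10.50 E4.4302
G1 X0.00 Y10.50 E5.1487
G1 X0.00 Y0.00 E5.9868

At z = 19.2 mm: the cube is present — its section is the full 25.5×10.5 rectangle; the cube at (10.5, 1.5) is not intersected at this z (z outside [5.5, 11.5]); the cube at (9, 9) is present — its section is the full 11×29.5 rectangle; After the difference (first − rest): starting from the 25.5×10.5 cube, the 11×29.5 cube at (9, 9) partially overlaps it — only the 16.50 mm² overlap (of its 324.50 mm²) is removed, clipping the outline — 1 connected region. The outline is a single polygon with 8 vertices. Extrusion per mm of travel: 0.8 × 0.24 / (π × 0.875²) = 0.079824. Accumulating E over each segment gives final E = 5.9868.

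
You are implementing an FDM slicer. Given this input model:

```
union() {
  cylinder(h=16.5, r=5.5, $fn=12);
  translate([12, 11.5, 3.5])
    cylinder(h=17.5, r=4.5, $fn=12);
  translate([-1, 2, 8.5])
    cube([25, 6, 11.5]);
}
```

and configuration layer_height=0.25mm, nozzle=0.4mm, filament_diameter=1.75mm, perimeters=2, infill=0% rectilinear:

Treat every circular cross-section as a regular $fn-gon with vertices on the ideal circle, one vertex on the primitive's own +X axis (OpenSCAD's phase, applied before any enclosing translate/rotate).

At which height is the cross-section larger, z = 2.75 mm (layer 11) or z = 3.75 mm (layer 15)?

layer 15 (z = 3.75 mm)

Layer 11 (z = 2.75): the cylinder: section is a regular 12-gon, circumradius r=5.5 (area = (12/2)·5.500²·sin(360°/12) = 90.75 mm²); the cylinder at (12, 11.5) is not intersected at this z (z outside [3.5, 21]); the cube at (-1, 2) does not reach this height (z outside [8.5, 20]); Taking the union: only the r=5.5 cylinder is present, so the union is just that shape — area = 90.75 mm². So its area = 90.75 mm². Layer 15 (z = 3.75): the cylinder: section is a regular 12-gon, circumradius r=5.5 (area = (12/2)·5.500²·sin(360°/12) = 90.75 mm²); the r=4.5 cylinder at (12, 11.5) contributes a regular 12-gon of circumradius 4.5 (area = (12/2)·4.500²·sin(360°/12) = 60.75 mm²); the cube at (-1, 2) does not reach this height (z outside [8.5, 20]); Merging all regions: the 2 present regions are separate (no shared area or edge), so areas and boundary lengths simply add and each stays a separate island — area = 151.50 mm². So its area = 151.50 mm². Layer 15 is larger (151.50 vs 90.75 mm²).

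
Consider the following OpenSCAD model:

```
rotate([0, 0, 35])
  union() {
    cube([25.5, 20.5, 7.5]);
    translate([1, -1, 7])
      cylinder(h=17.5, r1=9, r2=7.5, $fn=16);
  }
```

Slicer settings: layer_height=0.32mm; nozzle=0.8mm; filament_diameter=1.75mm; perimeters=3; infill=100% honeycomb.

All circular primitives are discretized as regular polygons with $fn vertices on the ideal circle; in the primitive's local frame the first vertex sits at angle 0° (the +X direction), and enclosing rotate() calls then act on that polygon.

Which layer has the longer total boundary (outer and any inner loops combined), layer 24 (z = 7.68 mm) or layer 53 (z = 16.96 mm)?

layer 24 (z = 7.68 mm)

Layer 24 (z = 7.68): the cube is not intersected at this z (z outside [0, 7.5]); the cone at (1, -1): at t=0.039 of its height the radius interpolates to r₁+(r₂−r₁)t = 8.942, giving a regular 16-gon of that circumradius (perimeter = 2·16·8.942·sin(180°/16) = 55.82 mm); Taking the union: only the cone at (1, -1) is present, so the union is just that shape — boundary = 55.82 mm; (rotated 35° about Z; rotation is an isometry so areas/perimeters/island counts are preserved). So its perimeter = 55.82 mm. Layer 53 (z = 16.96): the cube is absent (z outside [0, 7.5]); the cone at (1, -1) contributes a regular 16-gon of circumradius 8.146 (interpolated between r1=9 and r2=7.5 at t=0.569) (perimeter = 2·16·8.146·sin(180°/16) = 50.86 mm); Taking the union: only the cone at (1, -1) is present, so the union is just that shape — boundary = 50.86 mm; (rotated 35° about Z; rotation is an isometry so areas/perimeters/island counts are preserved). So its perimeter = 50.86 mm. Layer 24 is larger (55.82 vs 50.86 mm).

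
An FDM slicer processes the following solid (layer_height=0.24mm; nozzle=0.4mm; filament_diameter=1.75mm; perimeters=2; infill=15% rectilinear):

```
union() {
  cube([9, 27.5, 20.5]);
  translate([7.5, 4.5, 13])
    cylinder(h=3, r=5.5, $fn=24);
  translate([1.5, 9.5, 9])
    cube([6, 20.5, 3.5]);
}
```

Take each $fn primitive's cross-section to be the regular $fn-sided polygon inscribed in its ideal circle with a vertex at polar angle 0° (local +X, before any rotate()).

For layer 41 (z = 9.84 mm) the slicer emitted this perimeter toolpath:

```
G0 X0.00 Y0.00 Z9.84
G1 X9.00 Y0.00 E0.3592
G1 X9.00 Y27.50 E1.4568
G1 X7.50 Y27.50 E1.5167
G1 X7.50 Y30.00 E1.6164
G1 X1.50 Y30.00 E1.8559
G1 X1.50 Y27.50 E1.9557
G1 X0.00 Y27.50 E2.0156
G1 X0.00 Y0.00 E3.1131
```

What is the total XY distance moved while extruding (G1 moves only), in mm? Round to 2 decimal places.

Sum the Euclidean lengths of each G1 segment: total = 78.00 mm.

78.00 mm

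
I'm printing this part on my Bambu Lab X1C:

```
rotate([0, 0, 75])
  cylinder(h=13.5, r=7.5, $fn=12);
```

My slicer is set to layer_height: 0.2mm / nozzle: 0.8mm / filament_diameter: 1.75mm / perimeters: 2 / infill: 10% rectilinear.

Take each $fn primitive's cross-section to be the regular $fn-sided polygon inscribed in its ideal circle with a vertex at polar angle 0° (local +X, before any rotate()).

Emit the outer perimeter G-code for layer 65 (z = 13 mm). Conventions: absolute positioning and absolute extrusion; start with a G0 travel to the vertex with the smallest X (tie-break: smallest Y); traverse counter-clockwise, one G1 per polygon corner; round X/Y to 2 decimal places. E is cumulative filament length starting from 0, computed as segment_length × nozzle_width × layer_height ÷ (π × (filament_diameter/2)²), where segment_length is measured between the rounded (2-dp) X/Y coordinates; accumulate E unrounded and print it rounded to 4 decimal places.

G0 X-7.24 Y-1.94 Z13.00
G1 X-5.30 Y-5.30 E0.2581
G1 X-1.94 Y-7.24 E0.5162
G1 X1.94 Y-7.24 E0.7743
G1 X5.30 Y-5.30 E1.0324
G1 X7.24 Y-1.94 E1.2905
G1 X7.24 Y1.94 E1.5486
G1 X5.30 Y5.30 E1.8066
G1 X1.94 Y7.24 E2.0647
G1 X-1.94 Y7.24 E2.3228
G1 X-5.30 Y5.30 E2.5809
G1 X-7.24 Y1.94 E2.8390
G1 X-7.24 Y-1.94 E3.0971

At z = 13 mm: the cylinder: section is a regular 12-gon, circumradius r=7.5; (rotated 75° about Z; rotation is an isometry so areas/perimeters/island counts are preserved). The outline is a single polygon with 12 vertices. Extrusion per mm of travel: 0.8 × 0.2 / (π × 0.875²) = 0.066520. Accumulating E over each segment gives final E = 3.0971.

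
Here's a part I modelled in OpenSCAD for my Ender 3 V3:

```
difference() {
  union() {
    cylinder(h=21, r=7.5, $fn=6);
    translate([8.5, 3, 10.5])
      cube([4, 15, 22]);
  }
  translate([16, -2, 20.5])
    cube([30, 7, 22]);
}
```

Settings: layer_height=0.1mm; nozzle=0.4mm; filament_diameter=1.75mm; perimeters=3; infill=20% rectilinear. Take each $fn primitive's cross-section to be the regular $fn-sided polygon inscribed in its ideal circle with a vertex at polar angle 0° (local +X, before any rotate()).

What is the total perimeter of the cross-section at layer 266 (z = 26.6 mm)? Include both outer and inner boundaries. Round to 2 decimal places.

At z = 26.6 mm: the cylinder does not reach this height (z outside [0, 21]); the cube at (8.5, 3) (footprint 4×15) is included at this height (perimeter 38.00 mm); Taking the union: only the 4×15 cube at (8.5, 3) is present, so the union is just that shape — boundary = 38.00 mm; the cube at (16, -2) is present — its section is the full 30×7 rectangle (perimeter 74.00 mm); After the difference (first − rest): starting from that combined region, the 30×7 cube at (16, -2) misses the remaining region (no effect) — boundary = 38.00 mm. Overall, the cross-section is a single solid region. Total boundary length (outer) = 38.00 mm.

38.00 mm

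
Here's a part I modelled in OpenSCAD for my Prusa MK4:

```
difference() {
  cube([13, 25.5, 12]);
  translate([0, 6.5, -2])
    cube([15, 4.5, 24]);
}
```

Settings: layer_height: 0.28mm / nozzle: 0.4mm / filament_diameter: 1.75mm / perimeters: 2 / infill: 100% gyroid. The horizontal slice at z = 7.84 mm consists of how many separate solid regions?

At z = 7.84 mm: the 13×25.5 cube contributes its full rectangle; the cube at (0, 6.5) is present — its section is the full 15×4.5 rectangle; Subtracting the remaining from the first: starting from the 13×25.5 cube, the 15×4.5 cube at (0, 6.5) partially overlaps it — only the 58.50 mm² overlap (of its 67.50 mm²) is removed, clipping the outline — 2 connected regions. The result has 2 disconnected regions.

2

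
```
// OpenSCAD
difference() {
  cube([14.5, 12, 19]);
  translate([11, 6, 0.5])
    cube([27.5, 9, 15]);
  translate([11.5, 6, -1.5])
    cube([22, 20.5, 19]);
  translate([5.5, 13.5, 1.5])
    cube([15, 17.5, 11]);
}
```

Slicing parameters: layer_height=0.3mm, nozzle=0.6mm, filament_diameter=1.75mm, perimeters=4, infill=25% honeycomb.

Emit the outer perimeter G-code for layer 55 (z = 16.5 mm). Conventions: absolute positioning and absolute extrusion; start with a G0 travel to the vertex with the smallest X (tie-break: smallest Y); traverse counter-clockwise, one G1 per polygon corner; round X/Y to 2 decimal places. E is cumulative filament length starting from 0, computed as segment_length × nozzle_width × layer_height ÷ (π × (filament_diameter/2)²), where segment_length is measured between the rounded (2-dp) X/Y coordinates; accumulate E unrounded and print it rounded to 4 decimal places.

G0 X0.00 Y0.00 Z16.50
G1 X14.50 Y0.00 E1.0851
G1 X14.50 Y6.00 E1.5341
G1 X11.50 Y6.00 E1.7586
G1 X11.50 Y12.00 E2.2076
G1 X0.00 Y12.00 E3.0682
G1 X0.00 Y0.00 E3.9663

At z = 16.5 mm: the cube (footprint 14.5×12) is included at this height; the cube at (11, 6) is not intersected at this z (z outside [0.5, 15.5]); the 22×20.5 cube at (11.5, 6) contributes its full rectangle; the cube at (5.5, 13.5) does not reach this height (z outside [1.5, 12.5]); Subtracting the remaining from the first: starting from the 14.5×12 cube, the 22×20.5 cube at (11.5, 6) partially overlaps it — only the 18.00 mm² overlap (of its 451.00 mm²) is removed, clipping the outline — 1 connected region. The outline is a single polygon with 6 vertices. Extrusion per mm of travel: 0.6 × 0.3 / (π × 0.875²) = 0.074835. Accumulating E over each segment gives final E = 3.9663.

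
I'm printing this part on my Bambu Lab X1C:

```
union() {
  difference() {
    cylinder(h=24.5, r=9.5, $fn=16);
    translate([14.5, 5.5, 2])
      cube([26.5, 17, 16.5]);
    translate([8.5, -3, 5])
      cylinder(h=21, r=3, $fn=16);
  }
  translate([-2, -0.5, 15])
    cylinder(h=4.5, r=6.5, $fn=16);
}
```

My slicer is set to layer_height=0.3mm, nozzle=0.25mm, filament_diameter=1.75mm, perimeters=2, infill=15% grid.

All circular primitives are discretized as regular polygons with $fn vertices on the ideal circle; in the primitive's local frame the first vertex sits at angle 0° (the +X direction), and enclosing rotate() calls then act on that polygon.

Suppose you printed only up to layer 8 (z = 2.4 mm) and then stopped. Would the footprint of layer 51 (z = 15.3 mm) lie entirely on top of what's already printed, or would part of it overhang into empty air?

Compare the two slices. At z = 2.4: the r=9.5 cylinder contributes a regular 16-gon of circumradius 9.5 (area = (16/2)·9.500²·sin(360°/16) = 276.30 mm²); the cube at (14.5, 5.5) is present — its section is the full 26.5×17 rectangle (area 450.50 mm²); the cylinder at (8.5, -3) is not intersected at this z (z outside [5, 26]); After the difference (first − rest): starting from the r=9.5 cylinder (276.30 mm²), the 26.5×17 cube at (14.5, 5.5) misses the remaining region (no effect) — area = 276.30 mm²; the cylinder at (-2, -0.5) does not reach this height (z outside [15, 19.5]); Combining (union): only that combined region is present, so the union is just that shape — area = 276.30 mm². At z = 15.3: the r=9.5 cylinder gives a regular 16-gon of circumradius 9.5 (constant along its height) (area = (16/2)·9.500²·sin(360°/16) = 276.30 mm²); the cube at (14.5, 5.5) (footprint 26.5×17) is included at this height (area 450.50 mm²); the r=3 cylinder at (8.5, -3) gives a regular 16-gon of circumradius 3 (constant along its height) (area = (16/2)·3.000²·sin(360°/16) = 27.55 mm²); Taking the first minus the rest: starting from the r=9.5 cylinder (276.30 mm²), the 26.5×17 cube at (14.5, 5.5) misses the remaining region (no effect); the r=3 cylinder at (8.5, -3) partially overlaps it — only the 14.94 mm² overlap (of its 27.55 mm²) is removed, clipping the outline — area = 261.36 mm²; the cylinder at (-2, -0.5): section is a regular 16-gon, circumradius r=6.5 (area = (16/2)·6.500²·sin(360°/16) = 129.35 mm²); Taking the union: the r=6.5 cylinder at (-2, -0.5) lies entirely inside that combined region, so the union is just that combined region — area = 261.36 mm². Checking containment: the cross-section at z = 15.3 is a subset of the cross-section at z = 2.4.

entirely on top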